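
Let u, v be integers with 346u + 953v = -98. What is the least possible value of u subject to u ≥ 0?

gcd(953, 346):
  953 = 2×346 + 261
  346 = 1×261 + 85
  261 = 3×85 + 6
  85 = 14×6 + 1
  6 = 6×1
so gcd(953, 346) = 1.
1 divides -98, so solutions exist.
Back-substitute for Bézout coefficients:
  1 = 85 - 14×6
  ... = 346×(157) + 953×(-57)
Scale by -98/1 = -98: (u₀, v₀) = (-15386, 5586).
General solution: u = -15386 + 953t, v = 5586 - 346t for integer t.
u ≥ 0: smallest is -15386 mod 953 = 815 (at t = 17), with v = -296.

815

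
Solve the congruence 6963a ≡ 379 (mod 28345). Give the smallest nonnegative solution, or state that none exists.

gcd(28345, 6963):
  28345 = 4*6963 + 493
  6963 = 14*493 + 61
  493 = 8*61 + 5
  61 = 12*5 + 1
  5 = 5*1
so gcd(28345, 6963) = 1.
1 divides 379, so solutions exist.
Back-substitute for Bézout coefficients:
  1 = 61 - 12*5
  ... = 6963*(5577) + 28345*(-1370)
So 6963*(5577) ≡ 1 (mod 28345); multiply by 379: a ≡ 2113683 (mod 28345).
Smallest nonnegative: a = 2113683 mod 28345 = 16153.

16153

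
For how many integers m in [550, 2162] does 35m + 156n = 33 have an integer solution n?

gcd(156, 35) = 1.
By Bézout, 35·(-49) + 156·(11) = 1.
Particular solution: (99, -22).
General solution: m = 99 + 156t, n = -22 - 35t for integer t.
550 ≤ 99 + 156t ≤ 2162 gives t ∈ [3, 13], which is 11 values.

11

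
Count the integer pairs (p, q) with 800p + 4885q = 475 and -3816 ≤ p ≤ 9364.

gcd(4885, 800):
  4885 = 6·800 + 85
  800 = 9·85 + 35
  85 = 2·35 + 15
  35 = 2·15 + 5
  15 = 3·5
so gcd(4885, 800) = 5.
Back-substitute for Bézout coefficients:
  5 = 35 - 2·15
  ... = 800·(287) + 4885·(-47)
Scale by 95: particular solution (27265, -4465); reduce p mod 977: (886, -145).
General solution: p = 886 + 977t, q = -145 - 160t for integer t.
-3816 ≤ 886 + 977t ≤ 9364 gives t ∈ [-4, 8], which is 13 values.

13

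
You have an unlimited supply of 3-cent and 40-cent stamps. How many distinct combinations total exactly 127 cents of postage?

Need nonnegative integers with 3j + 40k = 127.
gcd(3, 40) = 1, and 3·(-13) + 40·(1) = 1.
So (j₀, k₀) = (-1651, 127); general j = -1651 + 40t, k = 127 - 3t.
j ≥ 0 ⇒ t ≥ 42; k ≥ 0 ⇒ t ≤ 42. That's 1 value of t.

1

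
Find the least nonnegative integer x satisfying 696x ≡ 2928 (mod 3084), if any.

gcd(3084, 696) = 12.
12 divides 2928, so solutions exist.
By Bézout, 696*(-31) + 3084*(7) = 12.
So 696*(-31) ≡ 12 (mod 3084); multiply by 244: x ≡ -7564 (mod 257).
Smallest nonnegative: x = -7564 mod 257 = 146.

146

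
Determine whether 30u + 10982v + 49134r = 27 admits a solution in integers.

no

gcd(10982, 30) = 2  (10982 = 366*30 + 2, 30 = 15*2).
gcd(2, 49134) = 2.
2 does not divide 27 (remainder 1), so no integer solutions.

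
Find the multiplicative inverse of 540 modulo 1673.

505

gcd(1673, 540) = 1.
By Bézout, 540×(505) + 1673×(-163) = 1.
So 540×505 ≡ 1 (mod 1673), and 505 mod 1673 = 505.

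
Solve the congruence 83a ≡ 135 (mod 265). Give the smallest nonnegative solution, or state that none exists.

190

gcd(265, 83) = 1  (265 = 3×83 + 16, 83 = 5×16 + 3, 16 = 5×3 + 1, 3 = 3×1).
1 divides 135, so solutions exist.
Back-substituting, 83×(-83) + 265×(26) = 1.
So 83×(-83) ≡ 1 (mod 265); multiply by 135: a ≡ -11205 (mod 265).
Smallest nonnegative: a = -11205 mod 265 = 190.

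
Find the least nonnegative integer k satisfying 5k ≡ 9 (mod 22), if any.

gcd(22, 5):
  22 = 4*5 + 2
  5 = 2*2 + 1
  2 = 2*1
so gcd(22, 5) = 1.
1 divides 9, so solutions exist.
Back-substitute for Bézout coefficients:
  1 = 5 - 2*2
  ... = 5*(9) + 22*(-2)
So 5*(9) ≡ 1 (mod 22); multiply by 9: k ≡ 81 (mod 22).
Smallest nonnegative: k = 81 mod 22 = 15.

15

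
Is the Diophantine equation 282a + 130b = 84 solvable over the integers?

gcd(282, 130):
  282 = 2*130 + 22
  130 = 5*22 + 20
  22 = 1*20 + 2
  20 = 10*2
so gcd(282, 130) = 2.
2 divides 84, so integer solutions exist.

yes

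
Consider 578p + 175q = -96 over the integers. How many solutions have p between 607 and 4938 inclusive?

25

gcd(578, 175) = 1  (578 = 3·175 + 53, 175 = 3·53 + 16, 53 = 3·16 + 5, 16 = 3·5 + 1, 5 = 5·1).
Back-substituting, 578·(-33) + 175·(109) = 1.
Scale by -96: particular solution (3168, -10464); reduce p mod 175: (18, -60).
General solution: p = 18 + 175t, q = -60 - 578t for integer t.
607 ≤ 18 + 175t ≤ 4938 gives t ∈ [4, 28], which is 25 values.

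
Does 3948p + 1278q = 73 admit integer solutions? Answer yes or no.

gcd(3948, 1278) = 6  (3948 = 3×1278 + 114, 1278 = 11×114 + 24, 114 = 4×24 + 18, 24 = 1×18 + 6, 18 = 3×6).
6 does not divide 73 (remainder 1), so no integer solutions.

no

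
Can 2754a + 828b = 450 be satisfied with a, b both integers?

gcd(2754, 828) = 18  (2754 = 3×828 + 270, 828 = 3×270 + 18, 270 = 15×18).
18 divides 450, so integer solutions exist.

yes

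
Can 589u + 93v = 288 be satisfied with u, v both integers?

gcd(589, 93) = 31.
31 does not divide 288 (remainder 9), so no integer solutions.

no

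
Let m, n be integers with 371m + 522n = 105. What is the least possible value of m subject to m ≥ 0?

345

gcd(522, 371) = 1  (522 = 1*371 + 151, 371 = 2*151 + 69, 151 = 2*69 + 13, 69 = 5*13 + 4, 13 = 3*4 + 1, 4 = 4*1).
1 divides 105, so solutions exist.
Back-substituting, 371*(-121) + 522*(86) = 1.
Scale by 105/1 = 105: (m₀, n₀) = (-12705, 9030).
General solution: m = -12705 + 522t, n = 9030 - 371t for integer t.
m ≥ 0: smallest is -12705 mod 522 = 345 (at t = 25), with n = -245.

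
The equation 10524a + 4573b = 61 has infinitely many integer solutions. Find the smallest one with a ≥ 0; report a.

10

gcd(10524, 4573):
  10524 = 2·4573 + 1378
  4573 = 3·1378 + 439
  1378 = 3·439 + 61
  439 = 7·61 + 12
  61 = 5·12 + 1
  12 = 12·1
so gcd(10524, 4573) = 1.
1 divides 61, so solutions exist.
Back-substitute for Bézout coefficients:
  1 = 61 - 5·12
  ... = 10524·(375) + 4573·(-863)
Scale by 61/1 = 61: (a₀, b₀) = (22875, -52643).
General solution: a = 22875 + 4573t, b = -52643 - 10524t for integer t.
a ≥ 0: smallest is 22875 mod 4573 = 10 (at t = -5), with b = -23.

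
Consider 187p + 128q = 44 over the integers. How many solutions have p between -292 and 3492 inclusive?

gcd(187, 128) = 1  (187 = 1×128 + 59, 128 = 2×59 + 10, 59 = 5×10 + 9, 10 = 1×9 + 1, 9 = 9×1).
Back-substituting, 187×(-13) + 128×(19) = 1.
Scale by 44: particular solution (-572, 836); reduce p mod 128: (68, -99).
General solution: p = 68 + 128t, q = -99 - 187t for integer t.
-292 ≤ 68 + 128t ≤ 3492 gives t ∈ [-2, 26], which is 29 values.

29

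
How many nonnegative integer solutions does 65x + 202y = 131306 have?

gcd(202, 65) = 1  (202 = 3×65 + 7, 65 = 9×7 + 2, 7 = 3×2 + 1, 2 = 2×1).
Back-substituting, 65×(-87) + 202×(28) = 1.
Scale by 131306: one solution is (-11423622, 3676568). Reduce x mod 202: (84, 623).
General: x = 84 + 202t, y = 623 - 65t.
x ≥ 0 ⇒ t ≥ 0; y ≥ 0 ⇒ t ≤ 9. So t ∈ [0, 9]: 10 solutions.

10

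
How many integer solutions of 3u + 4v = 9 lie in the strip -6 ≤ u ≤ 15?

6

gcd(4, 3) = 1.
By Bézout, 3×(-1) + 4×(1) = 1.
Particular solution: (3, 0).
General solution: u = 3 + 4t, v = 0 - 3t for integer t.
-6 ≤ 3 + 4t ≤ 15 gives t ∈ [-2, 3], which is 6 values.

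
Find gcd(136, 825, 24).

gcd(825, 136) = 1  (825 = 6*136 + 9, 136 = 15*9 + 1, 9 = 9*1).
gcd(1, 24) = 1.

1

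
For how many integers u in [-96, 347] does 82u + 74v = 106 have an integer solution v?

12

gcd(82, 74) = 2  (82 = 1*74 + 8, 74 = 9*8 + 2, 8 = 4*2).
Back-substituting, 82*(-9) + 74*(10) = 2.
Scale by 53: particular solution (-477, 530); reduce u mod 37: (4, -3).
General solution: u = 4 + 37t, v = -3 - 41t for integer t.
-96 ≤ 4 + 37t ≤ 347 gives t ∈ [-2, 9], which is 12 values.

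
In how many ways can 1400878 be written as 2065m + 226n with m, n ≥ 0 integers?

3

gcd(2065, 226) = 1  (2065 = 9*226 + 31, 226 = 7*31 + 9, 31 = 3*9 + 4, 9 = 2*4 + 1, 4 = 4*1).
Back-substituting, 2065*(-51) + 226*(466) = 1.
Scale by 1400878: one solution is (-71444778, 652809148). Reduce m mod 226: (150, 4828).
General: m = 150 + 226t, n = 4828 - 2065t.
m ≥ 0 ⇒ t ≥ 0; n ≥ 0 ⇒ t ≤ 2. So t ∈ [0, 2]: 3 solutions.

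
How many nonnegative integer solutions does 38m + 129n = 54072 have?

gcd(129, 38) = 1  (129 = 3·38 + 15, 38 = 2·15 + 8, 15 = 1·8 + 7, 8 = 1·7 + 1, 7 = 7·1).
Back-substituting, 38·(17) + 129·(-5) = 1.
Scale by 54072: one solution is (919224, -270360). Reduce m mod 129: (99, 390).
General: m = 99 + 129t, n = 390 - 38t.
m ≥ 0 ⇒ t ≥ 0; n ≥ 0 ⇒ t ≤ 10. So t ∈ [0, 10]: 11 solutions.

11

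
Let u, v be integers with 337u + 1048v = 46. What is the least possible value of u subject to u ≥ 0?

gcd(1048, 337):
  1048 = 3×337 + 37
  337 = 9×37 + 4
  37 = 9×4 + 1
  4 = 4×1
so gcd(1048, 337) = 1.
1 divides 46, so solutions exist.
Back-substitute for Bézout coefficients:
  1 = 37 - 9×4
  ... = 337×(-255) + 1048×(82)
Scale by 46/1 = 46: (u₀, v₀) = (-11730, 3772).
General solution: u = -11730 + 1048t, v = 3772 - 337t for integer t.
u ≥ 0: smallest is -11730 mod 1048 = 846 (at t = 12), with v = -272.

846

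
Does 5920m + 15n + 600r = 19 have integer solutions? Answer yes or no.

gcd(5920, 15) = 5.
gcd(5, 600) = 5.
5 does not divide 19 (remainder 4), so no integer solutions.

no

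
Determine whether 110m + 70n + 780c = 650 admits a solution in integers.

gcd(110, 70) = 10  (110 = 1*70 + 40, 70 = 1*40 + 30, 40 = 1*30 + 10, 30 = 3*10).
gcd(10, 780) = 10.
10 divides 650, so integer solutions exist.

yes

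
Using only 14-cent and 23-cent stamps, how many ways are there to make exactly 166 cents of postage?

Need nonnegative integers with 14j + 23k = 166.
gcd(14, 23) = 1, and 14·(5) + 23·(-3) = 1.
So (j₀, k₀) = (830, -498); general j = 830 + 23t, k = -498 - 14t.
j ≥ 0 ⇒ t ≥ -36; k ≥ 0 ⇒ t ≤ -36. That's 1 value of t.

1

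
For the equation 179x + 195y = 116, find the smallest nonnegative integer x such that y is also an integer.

gcd(195, 179):
  195 = 1*179 + 16
  179 = 11*16 + 3
  16 = 5*3 + 1
  3 = 3*1
so gcd(195, 179) = 1.
1 divides 116, so solutions exist.
Back-substitute for Bézout coefficients:
  1 = 16 - 5*3
  ... = 179*(-61) + 195*(56)
Scale by 116/1 = 116: (x₀, y₀) = (-7076, 6496).
General solution: x = -7076 + 195t, y = 6496 - 179t for integer t.
x ≥ 0: smallest is -7076 mod 195 = 139 (at t = 37), with y = -127.

139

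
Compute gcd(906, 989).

1

gcd(989, 906):
  989 = 1×906 + 83
  906 = 10×83 + 76
  83 = 1×76 + 7
  76 = 10×7 + 6
  7 = 1×6 + 1
  6 = 6×1
so gcd(989, 906) = 1.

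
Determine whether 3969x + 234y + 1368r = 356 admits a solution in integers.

gcd(3969, 234) = 9  (3969 = 16·234 + 225, 234 = 1·225 + 9, 225 = 25·9).
gcd(9, 1368) = 9.
9 does not divide 356 (remainder 5), so no integer solutions.

no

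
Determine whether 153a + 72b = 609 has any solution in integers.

gcd(153, 72) = 9  (153 = 2×72 + 9, 72 = 8×9).
9 does not divide 609 (remainder 6), so no integer solutions.

no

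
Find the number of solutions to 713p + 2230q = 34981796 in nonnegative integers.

22

gcd(2230, 713):
  2230 = 3×713 + 91
  713 = 7×91 + 76
  91 = 1×76 + 15
  76 = 5×15 + 1
  15 = 15×1
so gcd(2230, 713) = 1.
Back-substitute for Bézout coefficients:
  1 = 76 - 5×15
  ... = 713×(147) + 2230×(-47)
Scale by 34981796: one solution is (5142324012, -1644144412). Reduce p mod 2230: (1992, 15050).
General: p = 1992 + 2230t, q = 15050 - 713t.
p ≥ 0 ⇒ t ≥ 0; q ≥ 0 ⇒ t ≤ 21. So t ∈ [0, 21]: 22 solutions.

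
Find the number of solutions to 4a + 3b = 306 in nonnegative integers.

gcd(4, 3) = 1.
By Bézout, 4·(1) + 3·(-1) = 1.
One solution: (0, 102).
General: a = 0 + 3t, b = 102 - 4t.
a ≥ 0 ⇒ t ≥ 0; b ≥ 0 ⇒ t ≤ 25. So t ∈ [0, 25]: 26 solutions.

26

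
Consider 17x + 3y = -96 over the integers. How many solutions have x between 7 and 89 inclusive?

gcd(17, 3):
  17 = 5*3 + 2
  3 = 1*2 + 1
  2 = 2*1
so gcd(17, 3) = 1.
Back-substitute for Bézout coefficients:
  1 = 3 - 1*2
  ... = 17*(-1) + 3*(6)
Scale by -96: particular solution (96, -576); reduce x mod 3: (0, -32).
General solution: x = 0 + 3t, y = -32 - 17t for integer t.
7 ≤ 0 + 3t ≤ 89 gives t ∈ [3, 29], which is 27 values.

27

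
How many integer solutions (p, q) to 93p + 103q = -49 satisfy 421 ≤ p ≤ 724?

3

gcd(103, 93):
  103 = 1*93 + 10
  93 = 9*10 + 3
  10 = 3*3 + 1
  3 = 3*1
so gcd(103, 93) = 1.
Back-substitute for Bézout coefficients:
  1 = 10 - 3*3
  ... = 93*(-31) + 103*(28)
Scale by -49: particular solution (1519, -1372); reduce p mod 103: (77, -70).
General solution: p = 77 + 103t, q = -70 - 93t for integer t.
421 ≤ 77 + 103t ≤ 724 gives t ∈ [4, 6], which is 3 values.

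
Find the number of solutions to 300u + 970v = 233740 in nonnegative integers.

8

gcd(970, 300):
  970 = 3×300 + 70
  300 = 4×70 + 20
  70 = 3×20 + 10
  20 = 2×10
so gcd(970, 300) = 10.
Back-substitute for Bézout coefficients:
  10 = 70 - 3×20
  ... = 300×(-42) + 970×(13)
Scale by 23374: one solution is (-981708, 303862). Reduce u mod 97: (29, 232).
General: u = 29 + 97t, v = 232 - 30t.
u ≥ 0 ⇒ t ≥ 0; v ≥ 0 ⇒ t ≤ 7. So t ∈ [0, 7]: 8 solutions.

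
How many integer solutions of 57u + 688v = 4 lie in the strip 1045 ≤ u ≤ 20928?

gcd(688, 57) = 1.
By Bézout, 57×(169) + 688×(-14) = 1.
Particular solution: (676, -56).
General solution: u = 676 + 688t, v = -56 - 57t for integer t.
1045 ≤ 676 + 688t ≤ 20928 gives t ∈ [1, 29], which is 29 values.

29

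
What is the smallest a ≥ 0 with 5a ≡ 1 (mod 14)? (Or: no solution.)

gcd(14, 5) = 1  (14 = 2×5 + 4, 5 = 1×4 + 1, 4 = 4×1).
1 divides 1, so solutions exist.
Back-substituting, 5×(3) + 14×(-1) = 1.
So 5×(3) ≡ 1 (mod 14); multiply by 1: a ≡ 3 (mod 14).
Smallest nonnegative: a = 3 mod 14 = 3.

3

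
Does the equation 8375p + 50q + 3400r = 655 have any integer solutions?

no

gcd(8375, 50) = 25  (8375 = 167·50 + 25, 50 = 2·25).
gcd(25, 3400) = 25.
25 does not divide 655 (remainder 5), so no integer solutions.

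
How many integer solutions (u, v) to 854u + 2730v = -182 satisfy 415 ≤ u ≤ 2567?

11

gcd(2730, 854):
  2730 = 3×854 + 168
  854 = 5×168 + 14
  168 = 12×14
so gcd(2730, 854) = 14.
Back-substitute for Bézout coefficients:
  14 = 854 - 5×168
  ... = 854×(16) + 2730×(-5)
Scale by -13: particular solution (-208, 65); reduce u mod 195: (182, -57).
General solution: u = 182 + 195t, v = -57 - 61t for integer t.
415 ≤ 182 + 195t ≤ 2567 gives t ∈ [2, 12], which is 11 values.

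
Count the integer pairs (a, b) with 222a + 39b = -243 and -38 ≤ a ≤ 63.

gcd(222, 39):
  222 = 5×39 + 27
  39 = 1×27 + 12
  27 = 2×12 + 3
  12 = 4×3
so gcd(222, 39) = 3.
Back-substitute for Bézout coefficients:
  3 = 27 - 2×12
  ... = 222×(3) + 39×(-17)
Scale by -81: particular solution (-243, 1377); reduce a mod 13: (4, -29).
General solution: a = 4 + 13t, b = -29 - 74t for integer t.
-38 ≤ 4 + 13t ≤ 63 gives t ∈ [-3, 4], which is 8 values.

8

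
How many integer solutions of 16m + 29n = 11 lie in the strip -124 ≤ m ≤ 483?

gcd(29, 16) = 1.
By Bézout, 16·(-9) + 29·(5) = 1.
Particular solution: (17, -9).
General solution: m = 17 + 29t, n = -9 - 16t for integer t.
-124 ≤ 17 + 29t ≤ 483 gives t ∈ [-4, 16], which is 21 values.

21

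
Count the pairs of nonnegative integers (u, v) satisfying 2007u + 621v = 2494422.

gcd(2007, 621) = 9.
By Bézout, 2007×(13) + 621×(-42) = 9.
One solution: (12, 3978).
General: u = 12 + 69t, v = 3978 - 223t.
u ≥ 0 ⇒ t ≥ 0; v ≥ 0 ⇒ t ≤ 17. So t ∈ [0, 17]: 18 solutions.

18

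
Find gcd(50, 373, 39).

gcd(373, 50) = 1.
gcd(1, 39) = 1.

1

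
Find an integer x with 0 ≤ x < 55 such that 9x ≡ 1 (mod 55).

49

gcd(55, 9):
  55 = 6*9 + 1
  9 = 9*1
so gcd(55, 9) = 1.
Back-substitute for Bézout coefficients:
  1 = 55 - 6*9
  ... = 9*(-6) + 55*(1)
So 9*-6 ≡ 1 (mod 55), and -6 mod 55 = 49.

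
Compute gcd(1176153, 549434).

gcd(1176153, 549434):
  1176153 = 2*549434 + 77285
  549434 = 7*77285 + 8439
  77285 = 9*8439 + 1334
  8439 = 6*1334 + 435
  1334 = 3*435 + 29
  435 = 15*29
so gcd(1176153, 549434) = 29.

29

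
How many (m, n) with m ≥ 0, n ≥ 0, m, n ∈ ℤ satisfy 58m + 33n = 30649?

gcd(58, 33):
  58 = 1×33 + 25
  33 = 1×25 + 8
  25 = 3×8 + 1
  8 = 8×1
so gcd(58, 33) = 1.
Back-substitute for Bézout coefficients:
  1 = 25 - 3×8
  ... = 58×(4) + 33×(-7)
Scale by 30649: one solution is (122596, -214543). Reduce m mod 33: (1, 927).
General: m = 1 + 33t, n = 927 - 58t.
m ≥ 0 ⇒ t ≥ 0; n ≥ 0 ⇒ t ≤ 15. So t ∈ [0, 15]: 16 solutions.

16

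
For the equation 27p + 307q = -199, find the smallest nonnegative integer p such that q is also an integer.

4

gcd(307, 27):
  307 = 11×27 + 10
  27 = 2×10 + 7
  10 = 1×7 + 3
  7 = 2×3 + 1
  3 = 3×1
so gcd(307, 27) = 1.
1 divides -199, so solutions exist.
Back-substitute for Bézout coefficients:
  1 = 7 - 2×3
  ... = 27×(91) + 307×(-8)
Scale by -199/1 = -199: (p₀, q₀) = (-18109, 1592).
General solution: p = -18109 + 307t, q = 1592 - 27t for integer t.
p ≥ 0: smallest is -18109 mod 307 = 4 (at t = 59), with q = -1.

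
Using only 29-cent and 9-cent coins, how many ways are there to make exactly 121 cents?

1

Need nonnegative integers with 29j + 9k = 121.
gcd(29, 9) = 1, and 29·(-4) + 9·(13) = 1.
So (j₀, k₀) = (-484, 1573); general j = -484 + 9t, k = 1573 - 29t.
j ≥ 0 ⇒ t ≥ 54; k ≥ 0 ⇒ t ≤ 54. That's 1 value of t.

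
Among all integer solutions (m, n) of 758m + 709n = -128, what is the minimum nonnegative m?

417

gcd(758, 709) = 1.
1 divides -128, so solutions exist.
By Bézout, 758*(246) + 709*(-263) = 1.
Scale by -128/1 = -128: (m₀, n₀) = (-31488, 33664).
General solution: m = -31488 + 709t, n = 33664 - 758t for integer t.
m ≥ 0: smallest is -31488 mod 709 = 417 (at t = 45), with n = -446.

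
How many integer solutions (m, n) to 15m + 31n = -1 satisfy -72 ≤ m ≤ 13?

3

gcd(31, 15):
  31 = 2·15 + 1
  15 = 15·1
so gcd(31, 15) = 1.
Back-substitute for Bézout coefficients:
  1 = 31 - 2·15
  ... = 15·(-2) + 31·(1)
Scale by -1: particular solution (2, -1); reduce m mod 31: (2, -1).
General solution: m = 2 + 31t, n = -1 - 15t for integer t.
-72 ≤ 2 + 31t ≤ 13 gives t ∈ [-2, 0], which is 3 values.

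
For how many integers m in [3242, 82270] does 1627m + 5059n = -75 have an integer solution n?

16

gcd(5059, 1627) = 1.
By Bézout, 1627·(1620) + 5059·(-521) = 1.
Particular solution: (4975, -1600).
General solution: m = 4975 + 5059t, n = -1600 - 1627t for integer t.
3242 ≤ 4975 + 5059t ≤ 82270 gives t ∈ [0, 15], which is 16 values.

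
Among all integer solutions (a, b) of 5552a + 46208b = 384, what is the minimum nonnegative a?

gcd(46208, 5552) = 16  (46208 = 8·5552 + 1792, 5552 = 3·1792 + 176, 1792 = 10·176 + 32, 176 = 5·32 + 16, 32 = 2·16).
16 divides 384, so solutions exist.
Back-substituting, 5552·(1315) + 46208·(-158) = 16.
Scale by 384/16 = 24: (a₀, b₀) = (31560, -3792).
General solution: a = 31560 + 2888t, b = -3792 - 347t for integer t.
a ≥ 0: smallest is 31560 mod 2888 = 2680 (at t = -10), with b = -322.

2680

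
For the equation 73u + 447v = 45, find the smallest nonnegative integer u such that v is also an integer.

gcd(447, 73):
  447 = 6·73 + 9
  73 = 8·9 + 1
  9 = 9·1
so gcd(447, 73) = 1.
1 divides 45, so solutions exist.
Back-substitute for Bézout coefficients:
  1 = 73 - 8·9
  ... = 73·(49) + 447·(-8)
Scale by 45/1 = 45: (u₀, v₀) = (2205, -360).
General solution: u = 2205 + 447t, v = -360 - 73t for integer t.
u ≥ 0: smallest is 2205 mod 447 = 417 (at t = -4), with v = -68.

417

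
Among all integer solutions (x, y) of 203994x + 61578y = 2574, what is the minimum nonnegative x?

gcd(203994, 61578):
  203994 = 3·61578 + 19260
  61578 = 3·19260 + 3798
  19260 = 5·3798 + 270
  3798 = 14·270 + 18
  270 = 15·18
so gcd(203994, 61578) = 18.
18 divides 2574, so solutions exist.
Back-substitute for Bézout coefficients:
  18 = 3798 - 14·270
  ... = 203994·(-227) + 61578·(752)
Scale by 2574/18 = 143: (x₀, y₀) = (-32461, 107536).
General solution: x = -32461 + 3421t, y = 107536 - 11333t for integer t.
x ≥ 0: smallest is -32461 mod 3421 = 1749 (at t = 10), with y = -5794.

1749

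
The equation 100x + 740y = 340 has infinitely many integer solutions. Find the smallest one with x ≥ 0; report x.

33

gcd(740, 100):
  740 = 7*100 + 40
  100 = 2*40 + 20
  40 = 2*20
so gcd(740, 100) = 20.
20 divides 340, so solutions exist.
Back-substitute for Bézout coefficients:
  20 = 100 - 2*40
  ... = 100*(15) + 740*(-2)
Scale by 340/20 = 17: (x₀, y₀) = (255, -34).
General solution: x = 255 + 37t, y = -34 - 5t for integer t.
x ≥ 0: smallest is 255 mod 37 = 33 (at t = -6), with y = -4.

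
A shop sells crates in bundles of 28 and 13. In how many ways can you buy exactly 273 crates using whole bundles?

1

Need nonnegative integers with 28j + 13k = 273.
gcd(28, 13) = 1, and 28·(-6) + 13·(13) = 1.
So (j₀, k₀) = (-1638, 3549); general j = -1638 + 13t, k = 3549 - 28t.
j ≥ 0 ⇒ t ≥ 126; k ≥ 0 ⇒ t ≤ 126. That's 1 value of t.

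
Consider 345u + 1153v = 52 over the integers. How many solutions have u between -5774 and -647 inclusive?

gcd(1153, 345) = 1.
By Bézout, 345·(127) + 1153·(-38) = 1.
Particular solution: (839, -251).
General solution: u = 839 + 1153t, v = -251 - 345t for integer t.
-5774 ≤ 839 + 1153t ≤ -647 gives t ∈ [-5, -2], which is 4 values.

4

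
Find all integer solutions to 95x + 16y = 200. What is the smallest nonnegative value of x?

gcd(95, 16) = 1  (95 = 5·16 + 15, 16 = 1·15 + 1, 15 = 15·1).
1 divides 200, so solutions exist.
Back-substituting, 95·(-1) + 16·(6) = 1.
Scale by 200/1 = 200: (x₀, y₀) = (-200, 1200).
General solution: x = -200 + 16t, y = 1200 - 95t for integer t.
x ≥ 0: smallest is -200 mod 16 = 8 (at t = 13), with y = -35.

8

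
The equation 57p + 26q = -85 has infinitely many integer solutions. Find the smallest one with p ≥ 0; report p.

9

gcd(57, 26):
  57 = 2*26 + 5
  26 = 5*5 + 1
  5 = 5*1
so gcd(57, 26) = 1.
1 divides -85, so solutions exist.
Back-substitute for Bézout coefficients:
  1 = 26 - 5*5
  ... = 57*(-5) + 26*(11)
Scale by -85/1 = -85: (p₀, q₀) = (425, -935).
General solution: p = 425 + 26t, q = -935 - 57t for integer t.
p ≥ 0: smallest is 425 mod 26 = 9 (at t = -16), with q = -23.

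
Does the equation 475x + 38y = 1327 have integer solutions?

no

gcd(475, 38) = 19  (475 = 12·38 + 19, 38 = 2·19).
19 does not divide 1327 (remainder 16), so no integer solutions.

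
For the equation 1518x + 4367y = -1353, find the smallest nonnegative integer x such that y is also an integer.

gcd(4367, 1518) = 11  (4367 = 2*1518 + 1331, 1518 = 1*1331 + 187, 1331 = 7*187 + 22, 187 = 8*22 + 11, 22 = 2*11).
11 divides -1353, so solutions exist.
Back-substituting, 1518*(187) + 4367*(-65) = 11.
Scale by -1353/11 = -123: (x₀, y₀) = (-23001, 7995).
General solution: x = -23001 + 397t, y = 7995 - 138t for integer t.
x ≥ 0: smallest is -23001 mod 397 = 25 (at t = 58), with y = -9.

25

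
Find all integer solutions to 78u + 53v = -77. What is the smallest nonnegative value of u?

gcd(78, 53):
  78 = 1·53 + 25
  53 = 2·25 + 3
  25 = 8·3 + 1
  3 = 3·1
so gcd(78, 53) = 1.
1 divides -77, so solutions exist.
Back-substitute for Bézout coefficients:
  1 = 25 - 8·3
  ... = 78·(17) + 53·(-25)
Scale by -77/1 = -77: (u₀, v₀) = (-1309, 1925).
General solution: u = -1309 + 53t, v = 1925 - 78t for integer t.
u ≥ 0: smallest is -1309 mod 53 = 16 (at t = 25), with v = -25.

16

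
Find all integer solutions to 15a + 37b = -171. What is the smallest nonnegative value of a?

gcd(37, 15):
  37 = 2*15 + 7
  15 = 2*7 + 1
  7 = 7*1
so gcd(37, 15) = 1.
1 divides -171, so solutions exist.
Back-substitute for Bézout coefficients:
  1 = 15 - 2*7
  ... = 15*(5) + 37*(-2)
Scale by -171/1 = -171: (a₀, b₀) = (-855, 342).
General solution: a = -855 + 37t, b = 342 - 15t for integer t.
a ≥ 0: smallest is -855 mod 37 = 33 (at t = 24), with b = -18.

33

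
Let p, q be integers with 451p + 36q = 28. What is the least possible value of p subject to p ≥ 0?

28

gcd(451, 36) = 1  (451 = 12·36 + 19, 36 = 1·19 + 17, 19 = 1·17 + 2, 17 = 8·2 + 1, 2 = 2·1).
1 divides 28, so solutions exist.
Back-substituting, 451·(-17) + 36·(213) = 1.
Scale by 28/1 = 28: (p₀, q₀) = (-476, 5964).
General solution: p = -476 + 36t, q = 5964 - 451t for integer t.
p ≥ 0: smallest is -476 mod 36 = 28 (at t = 14), with q = -350.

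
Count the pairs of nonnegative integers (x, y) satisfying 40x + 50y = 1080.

6

gcd(50, 40) = 10  (50 = 1×40 + 10, 40 = 4×10).
Back-substituting, 40×(-1) + 50×(1) = 10.
Scale by 108: one solution is (-108, 108). Reduce x mod 5: (2, 20).
General: x = 2 + 5t, y = 20 - 4t.
x ≥ 0 ⇒ t ≥ 0; y ≥ 0 ⇒ t ≤ 5. So t ∈ [0, 5]: 6 solutions.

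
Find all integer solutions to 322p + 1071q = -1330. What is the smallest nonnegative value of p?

gcd(1071, 322) = 7  (1071 = 3·322 + 105, 322 = 3·105 + 7, 105 = 15·7).
7 divides -1330, so solutions exist.
Back-substituting, 322·(10) + 1071·(-3) = 7.
Scale by -1330/7 = -190: (p₀, q₀) = (-1900, 570).
General solution: p = -1900 + 153t, q = 570 - 46t for integer t.
p ≥ 0: smallest is -1900 mod 153 = 89 (at t = 13), with q = -28.

89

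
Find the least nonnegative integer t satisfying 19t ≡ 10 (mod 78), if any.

gcd(78, 19):
  78 = 4*19 + 2
  19 = 9*2 + 1
  2 = 2*1
so gcd(78, 19) = 1.
1 divides 10, so solutions exist.
Back-substitute for Bézout coefficients:
  1 = 19 - 9*2
  ... = 19*(37) + 78*(-9)
So 19*(37) ≡ 1 (mod 78); multiply by 10: t ≡ 370 (mod 78).
Smallest nonnegative: t = 370 mod 78 = 58.

58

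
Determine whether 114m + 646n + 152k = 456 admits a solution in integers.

gcd(646, 114) = 38.
gcd(38, 152) = 38.
38 divides 456, so integer solutions exist.

yes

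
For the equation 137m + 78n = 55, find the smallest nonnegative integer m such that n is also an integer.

gcd(137, 78) = 1  (137 = 1*78 + 59, 78 = 1*59 + 19, 59 = 3*19 + 2, 19 = 9*2 + 1, 2 = 2*1).
1 divides 55, so solutions exist.
Back-substituting, 137*(-37) + 78*(65) = 1.
Scale by 55/1 = 55: (m₀, n₀) = (-2035, 3575).
General solution: m = -2035 + 78t, n = 3575 - 137t for integer t.
m ≥ 0: smallest is -2035 mod 78 = 71 (at t = 27), with n = -124.

71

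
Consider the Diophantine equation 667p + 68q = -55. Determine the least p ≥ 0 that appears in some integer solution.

67

gcd(667, 68) = 1.
1 divides -55, so solutions exist.
By Bézout, 667·(-21) + 68·(206) = 1.
Scale by -55/1 = -55: (p₀, q₀) = (1155, -11330).
General solution: p = 1155 + 68t, q = -11330 - 667t for integer t.
p ≥ 0: smallest is 1155 mod 68 = 67 (at t = -16), with q = -658.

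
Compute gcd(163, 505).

1

gcd(505, 163) = 1  (505 = 3×163 + 16, 163 = 10×16 + 3, 16 = 5×3 + 1, 3 = 3×1).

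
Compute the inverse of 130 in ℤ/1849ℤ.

gcd(1849, 130) = 1.
By Bézout, 130×(-128) + 1849×(9) = 1.
So 130×-128 ≡ 1 (mod 1849), and -128 mod 1849 = 1721.

1721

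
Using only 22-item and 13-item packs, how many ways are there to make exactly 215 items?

1

Need nonnegative integers with 22j + 13k = 215.
gcd(22, 13) = 1, and 22·(3) + 13·(-5) = 1.
So (j₀, k₀) = (645, -1075); general j = 645 + 13t, k = -1075 - 22t.
j ≥ 0 ⇒ t ≥ -49; k ≥ 0 ⇒ t ≤ -49. That's 1 value of t.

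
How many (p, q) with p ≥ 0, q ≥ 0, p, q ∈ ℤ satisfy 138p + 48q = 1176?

gcd(138, 48) = 6.
By Bézout, 138·(-1) + 48·(3) = 6.
One solution: (4, 13).
General: p = 4 + 8t, q = 13 - 23t.
p ≥ 0 ⇒ t ≥ 0; q ≥ 0 ⇒ t ≤ 0. So t ∈ [0, 0]: 1 solution.

1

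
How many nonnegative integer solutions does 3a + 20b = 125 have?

gcd(20, 3) = 1.
By Bézout, 3·(7) + 20·(-1) = 1.
One solution: (15, 4).
General: a = 15 + 20t, b = 4 - 3t.
a ≥ 0 ⇒ t ≥ 0; b ≥ 0 ⇒ t ≤ 1. So t ∈ [0, 1]: 2 solutions.

2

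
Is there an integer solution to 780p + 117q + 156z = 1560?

gcd(780, 117) = 39  (780 = 6*117 + 78, 117 = 1*78 + 39, 78 = 2*39).
gcd(39, 156) = 39.
39 divides 1560, so integer solutions exist.

yes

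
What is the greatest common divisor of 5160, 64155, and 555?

15

gcd(64155, 5160) = 15.
gcd(15, 555) = 15.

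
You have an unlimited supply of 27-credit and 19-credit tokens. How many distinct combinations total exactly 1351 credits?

3

Need nonnegative integers with 27j + 19k = 1351.
gcd(27, 19) = 1, and 27·(-7) + 19·(10) = 1.
So (j₀, k₀) = (-9457, 13510); general j = -9457 + 19t, k = 13510 - 27t.
j ≥ 0 ⇒ t ≥ 498; k ≥ 0 ⇒ t ≤ 500. That's 3 values of t.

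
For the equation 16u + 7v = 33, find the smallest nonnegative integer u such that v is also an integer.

gcd(16, 7):
  16 = 2·7 + 2
  7 = 3·2 + 1
  2 = 2·1
so gcd(16, 7) = 1.
1 divides 33, so solutions exist.
Back-substitute for Bézout coefficients:
  1 = 7 - 3·2
  ... = 16·(-3) + 7·(7)
Scale by 33/1 = 33: (u₀, v₀) = (-99, 231).
General solution: u = -99 + 7t, v = 231 - 16t for integer t.
u ≥ 0: smallest is -99 mod 7 = 6 (at t = 15), with v = -9.

6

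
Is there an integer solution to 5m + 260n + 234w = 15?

gcd(260, 5) = 5  (260 = 52·5).
gcd(5, 234) = 1.
1 divides 15, so integer solutions exist.

yes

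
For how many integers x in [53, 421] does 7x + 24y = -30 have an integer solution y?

gcd(24, 7) = 1.
By Bézout, 7×(7) + 24×(-2) = 1.
Particular solution: (6, -3).
General solution: x = 6 + 24t, y = -3 - 7t for integer t.
53 ≤ 6 + 24t ≤ 421 gives t ∈ [2, 17], which is 16 values.

16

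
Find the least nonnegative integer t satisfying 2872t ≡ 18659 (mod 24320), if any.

gcd(24320, 2872):
  24320 = 8·2872 + 1344
  2872 = 2·1344 + 184
  1344 = 7·184 + 56
  184 = 3·56 + 16
  56 = 3·16 + 8
  16 = 2·8
so gcd(24320, 2872) = 8.
8 does not divide 18659, so the congruence has no solution.

no solution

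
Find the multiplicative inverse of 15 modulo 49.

36

gcd(49, 15):
  49 = 3×15 + 4
  15 = 3×4 + 3
  4 = 1×3 + 1
  3 = 3×1
so gcd(49, 15) = 1.
Back-substitute for Bézout coefficients:
  1 = 4 - 1×3
  ... = 15×(-13) + 49×(4)
So 15×-13 ≡ 1 (mod 49), and -13 mod 49 = 36.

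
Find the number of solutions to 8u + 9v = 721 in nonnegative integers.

gcd(9, 8) = 1.
By Bézout, 8×(-1) + 9×(1) = 1.
One solution: (8, 73).
General: u = 8 + 9t, v = 73 - 8t.
u ≥ 0 ⇒ t ≥ 0; v ≥ 0 ⇒ t ≤ 9. So t ∈ [0, 9]: 10 solutions.

10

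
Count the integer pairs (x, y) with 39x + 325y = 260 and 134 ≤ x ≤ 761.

25

gcd(325, 39) = 13  (325 = 8×39 + 13, 39 = 3×13).
Back-substituting, 39×(-8) + 325×(1) = 13.
Scale by 20: particular solution (-160, 20); reduce x mod 25: (15, -1).
General solution: x = 15 + 25t, y = -1 - 3t for integer t.
134 ≤ 15 + 25t ≤ 761 gives t ∈ [5, 29], which is 25 values.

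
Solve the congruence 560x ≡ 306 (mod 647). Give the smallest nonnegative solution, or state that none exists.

465

gcd(647, 560):
  647 = 1×560 + 87
  560 = 6×87 + 38
  87 = 2×38 + 11
  38 = 3×11 + 5
  11 = 2×5 + 1
  5 = 5×1
so gcd(647, 560) = 1.
1 divides 306, so solutions exist.
Back-substitute for Bézout coefficients:
  1 = 11 - 2×5
  ... = 560×(-119) + 647×(103)
So 560×(-119) ≡ 1 (mod 647); multiply by 306: x ≡ -36414 (mod 647).
Smallest nonnegative: x = -36414 mod 647 = 465.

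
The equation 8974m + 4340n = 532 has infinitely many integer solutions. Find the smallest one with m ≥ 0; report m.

238

gcd(8974, 4340) = 14.
14 divides 532, so solutions exist.
By Bézout, 8974*(-59) + 4340*(122) = 14.
Scale by 532/14 = 38: (m₀, n₀) = (-2242, 4636).
General solution: m = -2242 + 310t, n = 4636 - 641t for integer t.
m ≥ 0: smallest is -2242 mod 310 = 238 (at t = 8), with n = -492.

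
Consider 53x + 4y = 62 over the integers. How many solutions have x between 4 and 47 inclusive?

11

gcd(53, 4):
  53 = 13*4 + 1
  4 = 4*1
so gcd(53, 4) = 1.
Back-substitute for Bézout coefficients:
  1 = 53 - 13*4
  ... = 53*(1) + 4*(-13)
Scale by 62: particular solution (62, -806); reduce x mod 4: (2, -11).
General solution: x = 2 + 4t, y = -11 - 53t for integer t.
4 ≤ 2 + 4t ≤ 47 gives t ∈ [1, 11], which is 11 values.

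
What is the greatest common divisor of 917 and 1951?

gcd(1951, 917):
  1951 = 2·917 + 117
  917 = 7·117 + 98
  117 = 1·98 + 19
  98 = 5·19 + 3
  19 = 6·3 + 1
  3 = 3·1
so gcd(1951, 917) = 1.

1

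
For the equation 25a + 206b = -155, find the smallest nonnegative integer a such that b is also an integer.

35

gcd(206, 25):
  206 = 8×25 + 6
  25 = 4×6 + 1
  6 = 6×1
so gcd(206, 25) = 1.
1 divides -155, so solutions exist.
Back-substitute for Bézout coefficients:
  1 = 25 - 4×6
  ... = 25×(33) + 206×(-4)
Scale by -155/1 = -155: (a₀, b₀) = (-5115, 620).
General solution: a = -5115 + 206t, b = 620 - 25t for integer t.
a ≥ 0: smallest is -5115 mod 206 = 35 (at t = 25), with b = -5.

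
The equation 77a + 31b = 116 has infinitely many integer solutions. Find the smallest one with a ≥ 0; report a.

16

gcd(77, 31) = 1.
1 divides 116, so solutions exist.
By Bézout, 77*(-2) + 31*(5) = 1.
Scale by 116/1 = 116: (a₀, b₀) = (-232, 580).
General solution: a = -232 + 31t, b = 580 - 77t for integer t.
a ≥ 0: smallest is -232 mod 31 = 16 (at t = 8), with b = -36.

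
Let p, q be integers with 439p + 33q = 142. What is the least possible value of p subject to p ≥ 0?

gcd(439, 33):
  439 = 13*33 + 10
  33 = 3*10 + 3
  10 = 3*3 + 1
  3 = 3*1
so gcd(439, 33) = 1.
1 divides 142, so solutions exist.
Back-substitute for Bézout coefficients:
  1 = 10 - 3*3
  ... = 439*(10) + 33*(-133)
Scale by 142/1 = 142: (p₀, q₀) = (1420, -18886).
General solution: p = 1420 + 33t, q = -18886 - 439t for integer t.
p ≥ 0: smallest is 1420 mod 33 = 1 (at t = -43), with q = -9.

1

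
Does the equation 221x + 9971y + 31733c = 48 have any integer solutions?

no

gcd(9971, 221) = 13  (9971 = 45*221 + 26, 221 = 8*26 + 13, 26 = 2*13).
gcd(13, 31733) = 13.
13 does not divide 48 (remainder 9), so no integer solutions.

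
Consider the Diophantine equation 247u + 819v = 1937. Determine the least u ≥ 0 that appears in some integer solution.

gcd(819, 247) = 13  (819 = 3×247 + 78, 247 = 3×78 + 13, 78 = 6×13).
13 divides 1937, so solutions exist.
Back-substituting, 247×(10) + 819×(-3) = 13.
Scale by 1937/13 = 149: (u₀, v₀) = (1490, -447).
General solution: u = 1490 + 63t, v = -447 - 19t for integer t.
u ≥ 0: smallest is 1490 mod 63 = 41 (at t = -23), with v = -10.

41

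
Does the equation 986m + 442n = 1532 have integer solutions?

no

gcd(986, 442) = 34.
34 does not divide 1532 (remainder 2), so no integer solutions.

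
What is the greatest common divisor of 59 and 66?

1

gcd(66, 59) = 1  (66 = 1*59 + 7, 59 = 8*7 + 3, 7 = 2*3 + 1, 3 = 3*1).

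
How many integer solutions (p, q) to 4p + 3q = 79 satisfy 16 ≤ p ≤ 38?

8

gcd(4, 3) = 1.
By Bézout, 4*(1) + 3*(-1) = 1.
Particular solution: (1, 25).
General solution: p = 1 + 3t, q = 25 - 4t for integer t.
16 ≤ 1 + 3t ≤ 38 gives t ∈ [5, 12], which is 8 values.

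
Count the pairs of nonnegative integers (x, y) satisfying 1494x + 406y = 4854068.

16

gcd(1494, 406) = 2  (1494 = 3·406 + 276, 406 = 1·276 + 130, 276 = 2·130 + 16, 130 = 8·16 + 2, 16 = 8·2).
Back-substituting, 1494·(-25) + 406·(92) = 2.
Scale by 2427034: one solution is (-60675850, 223287128). Reduce x mod 203: (38, 11816).
General: x = 38 + 203t, y = 11816 - 747t.
x ≥ 0 ⇒ t ≥ 0; y ≥ 0 ⇒ t ≤ 15. So t ∈ [0, 15]: 16 solutions.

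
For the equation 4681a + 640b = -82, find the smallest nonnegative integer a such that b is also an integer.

gcd(4681, 640):
  4681 = 7×640 + 201
  640 = 3×201 + 37
  201 = 5×37 + 16
  37 = 2×16 + 5
  16 = 3×5 + 1
  5 = 5×1
so gcd(4681, 640) = 1.
1 divides -82, so solutions exist.
Back-substitute for Bézout coefficients:
  1 = 16 - 3×5
  ... = 4681×(121) + 640×(-885)
Scale by -82/1 = -82: (a₀, b₀) = (-9922, 72570).
General solution: a = -9922 + 640t, b = 72570 - 4681t for integer t.
a ≥ 0: smallest is -9922 mod 640 = 318 (at t = 16), with b = -2326.

318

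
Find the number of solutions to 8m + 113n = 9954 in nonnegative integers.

gcd(113, 8):
  113 = 14*8 + 1
  8 = 8*1
so gcd(113, 8) = 1.
Back-substitute for Bézout coefficients:
  1 = 113 - 14*8
  ... = 8*(-14) + 113*(1)
Scale by 9954: one solution is (-139356, 9954). Reduce m mod 113: (86, 82).
General: m = 86 + 113t, n = 82 - 8t.
m ≥ 0 ⇒ t ≥ 0; n ≥ 0 ⇒ t ≤ 10. So t ∈ [0, 10]: 11 solutions.

11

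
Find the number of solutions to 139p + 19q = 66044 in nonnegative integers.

gcd(139, 19) = 1.
By Bézout, 139×(-3) + 19×(22) = 1.
One solution: (0, 3476).
General: p = 0 + 19t, q = 3476 - 139t.
p ≥ 0 ⇒ t ≥ 0; q ≥ 0 ⇒ t ≤ 25. So t ∈ [0, 25]: 26 solutions.

26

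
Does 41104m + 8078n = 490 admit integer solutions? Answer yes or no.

yes

gcd(41104, 8078) = 14  (41104 = 5·8078 + 714, 8078 = 11·714 + 224, 714 = 3·224 + 42, 224 = 5·42 + 14, 42 = 3·14).
14 divides 490, so integer solutions exist.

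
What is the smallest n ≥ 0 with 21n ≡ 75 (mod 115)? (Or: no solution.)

20

gcd(115, 21) = 1.
1 divides 75, so solutions exist.
By Bézout, 21·(11) + 115·(-2) = 1.
So 21·(11) ≡ 1 (mod 115); multiply by 75: n ≡ 825 (mod 115).
Smallest nonnegative: n = 825 mod 115 = 20.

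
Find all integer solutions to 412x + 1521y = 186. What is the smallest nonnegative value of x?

1455

gcd(1521, 412):
  1521 = 3·412 + 285
  412 = 1·285 + 127
  285 = 2·127 + 31
  127 = 4·31 + 3
  31 = 10·3 + 1
  3 = 3·1
so gcd(1521, 412) = 1.
1 divides 186, so solutions exist.
Back-substitute for Bézout coefficients:
  1 = 31 - 10·3
  ... = 412·(-491) + 1521·(133)
Scale by 186/1 = 186: (x₀, y₀) = (-91326, 24738).
General solution: x = -91326 + 1521t, y = 24738 - 412t for integer t.
x ≥ 0: smallest is -91326 mod 1521 = 1455 (at t = 61), with y = -394.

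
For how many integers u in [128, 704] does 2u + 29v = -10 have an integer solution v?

gcd(29, 2):
  29 = 14·2 + 1
  2 = 2·1
so gcd(29, 2) = 1.
Back-substitute for Bézout coefficients:
  1 = 29 - 14·2
  ... = 2·(-14) + 29·(1)
Scale by -10: particular solution (140, -10); reduce u mod 29: (24, -2).
General solution: u = 24 + 29t, v = -2 - 2t for integer t.
128 ≤ 24 + 29t ≤ 704 gives t ∈ [4, 23], which is 20 values.

20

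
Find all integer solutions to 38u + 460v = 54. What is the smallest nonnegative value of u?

gcd(460, 38):
  460 = 12·38 + 4
  38 = 9·4 + 2
  4 = 2·2
so gcd(460, 38) = 2.
2 divides 54, so solutions exist.
Back-substitute for Bézout coefficients:
  2 = 38 - 9·4
  ... = 38·(109) + 460·(-9)
Scale by 54/2 = 27: (u₀, v₀) = (2943, -243).
General solution: u = 2943 + 230t, v = -243 - 19t for integer t.
u ≥ 0: smallest is 2943 mod 230 = 183 (at t = -12), with v = -15.

183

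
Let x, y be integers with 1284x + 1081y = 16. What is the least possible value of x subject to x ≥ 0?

gcd(1284, 1081):
  1284 = 1·1081 + 203
  1081 = 5·203 + 66
  203 = 3·66 + 5
  66 = 13·5 + 1
  5 = 5·1
so gcd(1284, 1081) = 1.
1 divides 16, so solutions exist.
Back-substitute for Bézout coefficients:
  1 = 66 - 13·5
  ... = 1284·(-213) + 1081·(253)
Scale by 16/1 = 16: (x₀, y₀) = (-3408, 4048).
General solution: x = -3408 + 1081t, y = 4048 - 1284t for integer t.
x ≥ 0: smallest is -3408 mod 1081 = 916 (at t = 4), with y = -1088.

916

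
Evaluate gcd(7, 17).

gcd(17, 7) = 1  (17 = 2*7 + 3, 7 = 2*3 + 1, 3 = 3*1).

1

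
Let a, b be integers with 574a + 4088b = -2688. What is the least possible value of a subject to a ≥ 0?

gcd(4088, 574) = 14.
14 divides -2688, so solutions exist.
By Bézout, 574·(57) + 4088·(-8) = 14.
Scale by -2688/14 = -192: (a₀, b₀) = (-10944, 1536).
General solution: a = -10944 + 292t, b = 1536 - 41t for integer t.
a ≥ 0: smallest is -10944 mod 292 = 152 (at t = 38), with b = -22.

152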